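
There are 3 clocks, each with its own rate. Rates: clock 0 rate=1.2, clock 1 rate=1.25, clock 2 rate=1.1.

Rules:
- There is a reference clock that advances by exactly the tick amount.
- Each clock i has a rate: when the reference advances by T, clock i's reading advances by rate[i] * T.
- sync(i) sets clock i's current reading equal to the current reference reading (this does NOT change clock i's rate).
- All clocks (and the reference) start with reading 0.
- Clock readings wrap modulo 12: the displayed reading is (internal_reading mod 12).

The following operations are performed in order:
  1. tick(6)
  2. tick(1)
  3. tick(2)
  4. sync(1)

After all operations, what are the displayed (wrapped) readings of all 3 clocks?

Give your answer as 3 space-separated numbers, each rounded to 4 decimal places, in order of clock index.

Answer: 10.8000 9.0000 9.9000

Derivation:
After op 1 tick(6): ref=6.0000 raw=[7.2000 7.5000 6.6000]
After op 2 tick(1): ref=7.0000 raw=[8.4000 8.7500 7.7000]
After op 3 tick(2): ref=9.0000 raw=[10.8000 11.2500 9.9000]
After op 4 sync(1): ref=9.0000 raw=[10.8000 9.0000 9.9000]
Wrap final raw readings (mod 12): 10.8000 mod 12 = 10.8000; 9.0000 mod 12 = 9.0000; 9.9000 mod 12 = 9.9000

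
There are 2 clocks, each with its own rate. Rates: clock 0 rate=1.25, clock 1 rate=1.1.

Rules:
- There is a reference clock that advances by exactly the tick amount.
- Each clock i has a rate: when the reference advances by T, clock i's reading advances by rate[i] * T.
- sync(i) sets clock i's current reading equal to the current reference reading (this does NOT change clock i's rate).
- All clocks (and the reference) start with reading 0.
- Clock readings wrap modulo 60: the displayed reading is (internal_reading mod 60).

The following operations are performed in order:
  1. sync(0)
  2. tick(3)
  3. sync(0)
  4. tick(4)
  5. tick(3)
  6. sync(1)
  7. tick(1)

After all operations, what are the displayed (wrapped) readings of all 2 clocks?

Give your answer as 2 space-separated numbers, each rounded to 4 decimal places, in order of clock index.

After op 1 sync(0): ref=0.0000 raw=[0.0000 0.0000]
After op 2 tick(3): ref=3.0000 raw=[3.7500 3.3000]
After op 3 sync(0): ref=3.0000 raw=[3.0000 3.3000]
After op 4 tick(4): ref=7.0000 raw=[8.0000 7.7000]
After op 5 tick(3): ref=10.0000 raw=[11.7500 11.0000]
After op 6 sync(1): ref=10.0000 raw=[11.7500 10.0000]
After op 7 tick(1): ref=11.0000 raw=[13.0000 11.1000]
Wrap final raw readings (mod 60): 13.0000 mod 60 = 13.0000; 11.1000 mod 60 = 11.1000

Answer: 13.0000 11.1000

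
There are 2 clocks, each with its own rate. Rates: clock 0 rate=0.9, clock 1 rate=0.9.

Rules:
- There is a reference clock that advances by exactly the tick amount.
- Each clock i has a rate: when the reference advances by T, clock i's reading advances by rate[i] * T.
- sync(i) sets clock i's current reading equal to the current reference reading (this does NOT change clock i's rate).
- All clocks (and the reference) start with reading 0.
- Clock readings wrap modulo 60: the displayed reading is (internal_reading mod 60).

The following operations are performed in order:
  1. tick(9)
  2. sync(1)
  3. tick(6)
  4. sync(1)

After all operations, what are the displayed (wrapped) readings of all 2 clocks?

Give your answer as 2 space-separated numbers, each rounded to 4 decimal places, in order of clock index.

Answer: 13.5000 15.0000

Derivation:
After op 1 tick(9): ref=9.0000 raw=[8.1000 8.1000]
After op 2 sync(1): ref=9.0000 raw=[8.1000 9.0000]
After op 3 tick(6): ref=15.0000 raw=[13.5000 14.4000]
After op 4 sync(1): ref=15.0000 raw=[13.5000 15.0000]
Wrap final raw readings (mod 60): 13.5000 mod 60 = 13.5000; 15.0000 mod 60 = 15.0000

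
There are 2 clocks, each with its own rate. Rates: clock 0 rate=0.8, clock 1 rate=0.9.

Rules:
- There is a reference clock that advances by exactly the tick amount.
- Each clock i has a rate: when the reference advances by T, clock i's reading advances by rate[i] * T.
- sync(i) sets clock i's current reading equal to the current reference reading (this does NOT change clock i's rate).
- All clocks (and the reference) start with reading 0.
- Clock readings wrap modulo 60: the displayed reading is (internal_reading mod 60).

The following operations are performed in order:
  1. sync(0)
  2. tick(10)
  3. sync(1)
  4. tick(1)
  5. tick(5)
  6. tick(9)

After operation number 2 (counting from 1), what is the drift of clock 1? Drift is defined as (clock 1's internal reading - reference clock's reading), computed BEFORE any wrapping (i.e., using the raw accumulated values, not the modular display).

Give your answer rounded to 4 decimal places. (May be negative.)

After op 1 sync(0): ref=0.0000 raw=[0.0000 0.0000]
After op 2 tick(10): ref=10.0000 raw=[8.0000 9.0000]
Drift of clock 1 after op 2: 9.0000 - 10.0000 = -1.0000

Answer: -1.0000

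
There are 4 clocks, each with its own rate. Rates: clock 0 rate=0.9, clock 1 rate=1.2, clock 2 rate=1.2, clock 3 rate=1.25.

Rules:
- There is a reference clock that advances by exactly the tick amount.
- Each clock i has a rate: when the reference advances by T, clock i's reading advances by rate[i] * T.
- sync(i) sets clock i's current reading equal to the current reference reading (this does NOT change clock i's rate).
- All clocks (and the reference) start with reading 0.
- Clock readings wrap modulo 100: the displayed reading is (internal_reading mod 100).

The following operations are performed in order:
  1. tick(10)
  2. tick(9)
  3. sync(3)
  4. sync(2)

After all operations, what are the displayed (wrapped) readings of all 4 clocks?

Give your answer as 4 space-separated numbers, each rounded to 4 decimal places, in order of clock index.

After op 1 tick(10): ref=10.0000 raw=[9.0000 12.0000 12.0000 12.5000]
After op 2 tick(9): ref=19.0000 raw=[17.1000 22.8000 22.8000 23.7500]
After op 3 sync(3): ref=19.0000 raw=[17.1000 22.8000 22.8000 19.0000]
After op 4 sync(2): ref=19.0000 raw=[17.1000 22.8000 19.0000 19.0000]
Wrap final raw readings (mod 100): 17.1000 mod 100 = 17.1000; 22.8000 mod 100 = 22.8000; 19.0000 mod 100 = 19.0000; 19.0000 mod 100 = 19.0000

Answer: 17.1000 22.8000 19.0000 19.0000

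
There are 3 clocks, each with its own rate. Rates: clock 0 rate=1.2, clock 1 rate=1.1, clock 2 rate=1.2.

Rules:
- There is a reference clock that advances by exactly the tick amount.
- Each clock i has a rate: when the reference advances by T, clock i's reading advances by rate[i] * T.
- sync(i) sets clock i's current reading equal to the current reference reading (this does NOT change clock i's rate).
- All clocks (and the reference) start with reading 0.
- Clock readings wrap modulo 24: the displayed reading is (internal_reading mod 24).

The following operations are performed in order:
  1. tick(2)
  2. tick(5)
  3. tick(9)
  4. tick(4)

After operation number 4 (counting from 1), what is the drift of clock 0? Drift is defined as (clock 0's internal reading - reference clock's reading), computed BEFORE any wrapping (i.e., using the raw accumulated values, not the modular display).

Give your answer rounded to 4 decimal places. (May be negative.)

Answer: 4.0000

Derivation:
After op 1 tick(2): ref=2.0000 raw=[2.4000 2.2000 2.4000]
After op 2 tick(5): ref=7.0000 raw=[8.4000 7.7000 8.4000]
After op 3 tick(9): ref=16.0000 raw=[19.2000 17.6000 19.2000]
After op 4 tick(4): ref=20.0000 raw=[24.0000 22.0000 24.0000]
Drift of clock 0 after op 4: 24.0000 - 20.0000 = 4.0000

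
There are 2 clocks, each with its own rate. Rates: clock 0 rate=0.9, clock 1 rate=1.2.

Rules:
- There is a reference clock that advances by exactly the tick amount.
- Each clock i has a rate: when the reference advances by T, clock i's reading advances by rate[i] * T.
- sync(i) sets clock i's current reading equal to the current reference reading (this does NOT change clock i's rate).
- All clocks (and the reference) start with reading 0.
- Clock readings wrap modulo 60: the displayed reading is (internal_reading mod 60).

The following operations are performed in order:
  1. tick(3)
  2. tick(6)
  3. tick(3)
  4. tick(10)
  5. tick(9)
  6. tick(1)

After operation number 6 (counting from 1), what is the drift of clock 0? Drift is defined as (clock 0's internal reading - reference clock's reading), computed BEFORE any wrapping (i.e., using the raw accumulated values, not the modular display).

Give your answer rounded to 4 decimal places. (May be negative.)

After op 1 tick(3): ref=3.0000 raw=[2.7000 3.6000]
After op 2 tick(6): ref=9.0000 raw=[8.1000 10.8000]
After op 3 tick(3): ref=12.0000 raw=[10.8000 14.4000]
After op 4 tick(10): ref=22.0000 raw=[19.8000 26.4000]
After op 5 tick(9): ref=31.0000 raw=[27.9000 37.2000]
After op 6 tick(1): ref=32.0000 raw=[28.8000 38.4000]
Drift of clock 0 after op 6: 28.8000 - 32.0000 = -3.2000

Answer: -3.2000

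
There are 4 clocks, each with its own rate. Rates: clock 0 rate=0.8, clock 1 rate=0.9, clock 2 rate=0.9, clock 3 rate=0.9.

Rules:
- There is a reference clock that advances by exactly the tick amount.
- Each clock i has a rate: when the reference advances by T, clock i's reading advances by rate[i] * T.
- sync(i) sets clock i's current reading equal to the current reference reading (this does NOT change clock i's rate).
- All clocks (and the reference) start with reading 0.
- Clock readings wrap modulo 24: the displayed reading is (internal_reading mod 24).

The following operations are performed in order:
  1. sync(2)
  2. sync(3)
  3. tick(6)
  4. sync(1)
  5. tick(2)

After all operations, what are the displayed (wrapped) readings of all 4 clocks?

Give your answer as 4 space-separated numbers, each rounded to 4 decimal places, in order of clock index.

Answer: 6.4000 7.8000 7.2000 7.2000

Derivation:
After op 1 sync(2): ref=0.0000 raw=[0.0000 0.0000 0.0000 0.0000]
After op 2 sync(3): ref=0.0000 raw=[0.0000 0.0000 0.0000 0.0000]
After op 3 tick(6): ref=6.0000 raw=[4.8000 5.4000 5.4000 5.4000]
After op 4 sync(1): ref=6.0000 raw=[4.8000 6.0000 5.4000 5.4000]
After op 5 tick(2): ref=8.0000 raw=[6.4000 7.8000 7.2000 7.2000]
Wrap final raw readings (mod 24): 6.4000 mod 24 = 6.4000; 7.8000 mod 24 = 7.8000; 7.2000 mod 24 = 7.2000; 7.2000 mod 24 = 7.2000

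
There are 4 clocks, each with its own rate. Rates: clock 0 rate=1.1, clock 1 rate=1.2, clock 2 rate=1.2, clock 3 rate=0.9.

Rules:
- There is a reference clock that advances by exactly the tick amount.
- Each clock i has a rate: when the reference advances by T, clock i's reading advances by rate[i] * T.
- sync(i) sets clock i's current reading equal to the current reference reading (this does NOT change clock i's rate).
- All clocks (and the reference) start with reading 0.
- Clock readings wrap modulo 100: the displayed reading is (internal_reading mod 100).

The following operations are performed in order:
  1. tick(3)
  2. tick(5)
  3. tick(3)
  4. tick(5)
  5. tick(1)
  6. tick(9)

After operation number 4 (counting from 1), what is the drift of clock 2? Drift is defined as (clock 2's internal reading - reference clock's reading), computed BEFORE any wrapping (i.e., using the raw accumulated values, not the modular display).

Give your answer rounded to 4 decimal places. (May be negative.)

Answer: 3.2000

Derivation:
After op 1 tick(3): ref=3.0000 raw=[3.3000 3.6000 3.6000 2.7000]
After op 2 tick(5): ref=8.0000 raw=[8.8000 9.6000 9.6000 7.2000]
After op 3 tick(3): ref=11.0000 raw=[12.1000 13.2000 13.2000 9.9000]
After op 4 tick(5): ref=16.0000 raw=[17.6000 19.2000 19.2000 14.4000]
Drift of clock 2 after op 4: 19.2000 - 16.0000 = 3.2000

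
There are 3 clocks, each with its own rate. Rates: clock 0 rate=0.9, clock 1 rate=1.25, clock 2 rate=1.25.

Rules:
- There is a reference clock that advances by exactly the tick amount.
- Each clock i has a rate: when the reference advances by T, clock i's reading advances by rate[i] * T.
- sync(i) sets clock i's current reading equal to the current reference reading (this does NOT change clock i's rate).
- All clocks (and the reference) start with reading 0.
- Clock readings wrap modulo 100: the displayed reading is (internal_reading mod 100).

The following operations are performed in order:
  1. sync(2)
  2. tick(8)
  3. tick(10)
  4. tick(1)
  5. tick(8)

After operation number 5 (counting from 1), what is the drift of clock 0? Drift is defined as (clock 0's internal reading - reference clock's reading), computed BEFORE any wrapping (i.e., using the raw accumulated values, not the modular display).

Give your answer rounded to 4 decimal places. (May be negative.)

Answer: -2.7000

Derivation:
After op 1 sync(2): ref=0.0000 raw=[0.0000 0.0000 0.0000]
After op 2 tick(8): ref=8.0000 raw=[7.2000 10.0000 10.0000]
After op 3 tick(10): ref=18.0000 raw=[16.2000 22.5000 22.5000]
After op 4 tick(1): ref=19.0000 raw=[17.1000 23.7500 23.7500]
After op 5 tick(8): ref=27.0000 raw=[24.3000 33.7500 33.7500]
Drift of clock 0 after op 5: 24.3000 - 27.0000 = -2.7000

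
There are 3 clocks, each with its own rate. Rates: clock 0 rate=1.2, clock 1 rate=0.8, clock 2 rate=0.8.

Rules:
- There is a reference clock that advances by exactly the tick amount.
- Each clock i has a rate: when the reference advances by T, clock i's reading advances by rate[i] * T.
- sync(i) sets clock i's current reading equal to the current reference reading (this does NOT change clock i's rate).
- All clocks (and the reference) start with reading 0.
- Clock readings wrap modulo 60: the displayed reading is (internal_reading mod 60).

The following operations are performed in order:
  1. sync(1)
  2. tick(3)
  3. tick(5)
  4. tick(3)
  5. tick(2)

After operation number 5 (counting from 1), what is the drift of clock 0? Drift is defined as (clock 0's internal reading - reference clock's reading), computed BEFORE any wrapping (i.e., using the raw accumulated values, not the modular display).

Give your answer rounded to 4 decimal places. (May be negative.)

After op 1 sync(1): ref=0.0000 raw=[0.0000 0.0000 0.0000]
After op 2 tick(3): ref=3.0000 raw=[3.6000 2.4000 2.4000]
After op 3 tick(5): ref=8.0000 raw=[9.6000 6.4000 6.4000]
After op 4 tick(3): ref=11.0000 raw=[13.2000 8.8000 8.8000]
After op 5 tick(2): ref=13.0000 raw=[15.6000 10.4000 10.4000]
Drift of clock 0 after op 5: 15.6000 - 13.0000 = 2.6000

Answer: 2.6000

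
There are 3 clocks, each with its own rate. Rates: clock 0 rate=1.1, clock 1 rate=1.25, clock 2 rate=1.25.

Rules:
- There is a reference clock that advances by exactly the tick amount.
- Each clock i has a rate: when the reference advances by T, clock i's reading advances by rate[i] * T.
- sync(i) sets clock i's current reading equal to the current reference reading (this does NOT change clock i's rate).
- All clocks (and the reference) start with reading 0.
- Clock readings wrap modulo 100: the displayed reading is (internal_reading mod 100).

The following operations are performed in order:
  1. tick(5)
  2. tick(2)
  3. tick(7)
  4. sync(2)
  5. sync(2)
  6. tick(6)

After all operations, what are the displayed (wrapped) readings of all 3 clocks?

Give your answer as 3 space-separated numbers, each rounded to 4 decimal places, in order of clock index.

Answer: 22.0000 25.0000 21.5000

Derivation:
After op 1 tick(5): ref=5.0000 raw=[5.5000 6.2500 6.2500]
After op 2 tick(2): ref=7.0000 raw=[7.7000 8.7500 8.7500]
After op 3 tick(7): ref=14.0000 raw=[15.4000 17.5000 17.5000]
After op 4 sync(2): ref=14.0000 raw=[15.4000 17.5000 14.0000]
After op 5 sync(2): ref=14.0000 raw=[15.4000 17.5000 14.0000]
After op 6 tick(6): ref=20.0000 raw=[22.0000 25.0000 21.5000]
Wrap final raw readings (mod 100): 22.0000 mod 100 = 22.0000; 25.0000 mod 100 = 25.0000; 21.5000 mod 100 = 21.5000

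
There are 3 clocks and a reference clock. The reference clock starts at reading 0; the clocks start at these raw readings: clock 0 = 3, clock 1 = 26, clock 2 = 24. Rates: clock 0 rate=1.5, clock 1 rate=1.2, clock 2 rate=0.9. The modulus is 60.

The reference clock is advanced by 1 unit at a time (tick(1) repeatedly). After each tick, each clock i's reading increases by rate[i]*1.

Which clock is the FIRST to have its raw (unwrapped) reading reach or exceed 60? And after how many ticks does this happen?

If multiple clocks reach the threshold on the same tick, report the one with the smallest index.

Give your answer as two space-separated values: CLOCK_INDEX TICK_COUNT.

Answer: 1 29

Derivation:
clock 0: start=3, rate=1.5, needs 60-3 = 57; ticks = ceil(57/1.5) = ceil(38.0000) = 38; reading at tick 38 = 3 + 1.5*38 = 60.0000
clock 1: start=26, rate=1.2, needs 60-26 = 34; ticks = ceil(34/1.2) = ceil(28.3333) = 29; reading at tick 29 = 26 + 1.2*29 = 60.8000
clock 2: start=24, rate=0.9, needs 60-24 = 36; ticks = ceil(36/0.9) = ceil(40.0000) = 40; reading at tick 40 = 24 + 0.9*40 = 60.0000
Minimum tick count = 29; winners = [1]; smallest index = 1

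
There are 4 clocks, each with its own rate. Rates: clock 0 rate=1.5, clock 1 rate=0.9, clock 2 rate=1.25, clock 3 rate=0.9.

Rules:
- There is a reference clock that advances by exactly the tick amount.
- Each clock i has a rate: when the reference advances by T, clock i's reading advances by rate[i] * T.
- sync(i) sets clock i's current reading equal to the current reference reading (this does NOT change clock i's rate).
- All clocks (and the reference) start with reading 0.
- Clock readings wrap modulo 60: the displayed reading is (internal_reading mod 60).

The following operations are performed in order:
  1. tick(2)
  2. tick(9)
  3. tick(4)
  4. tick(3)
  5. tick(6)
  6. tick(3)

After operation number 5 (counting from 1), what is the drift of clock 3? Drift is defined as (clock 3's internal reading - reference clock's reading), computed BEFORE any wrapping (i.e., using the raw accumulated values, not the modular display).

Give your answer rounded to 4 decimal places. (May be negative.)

Answer: -2.4000

Derivation:
After op 1 tick(2): ref=2.0000 raw=[3.0000 1.8000 2.5000 1.8000]
After op 2 tick(9): ref=11.0000 raw=[16.5000 9.9000 13.7500 9.9000]
After op 3 tick(4): ref=15.0000 raw=[22.5000 13.5000 18.7500 13.5000]
After op 4 tick(3): ref=18.0000 raw=[27.0000 16.2000 22.5000 16.2000]
After op 5 tick(6): ref=24.0000 raw=[36.0000 21.6000 30.0000 21.6000]
Drift of clock 3 after op 5: 21.6000 - 24.0000 = -2.4000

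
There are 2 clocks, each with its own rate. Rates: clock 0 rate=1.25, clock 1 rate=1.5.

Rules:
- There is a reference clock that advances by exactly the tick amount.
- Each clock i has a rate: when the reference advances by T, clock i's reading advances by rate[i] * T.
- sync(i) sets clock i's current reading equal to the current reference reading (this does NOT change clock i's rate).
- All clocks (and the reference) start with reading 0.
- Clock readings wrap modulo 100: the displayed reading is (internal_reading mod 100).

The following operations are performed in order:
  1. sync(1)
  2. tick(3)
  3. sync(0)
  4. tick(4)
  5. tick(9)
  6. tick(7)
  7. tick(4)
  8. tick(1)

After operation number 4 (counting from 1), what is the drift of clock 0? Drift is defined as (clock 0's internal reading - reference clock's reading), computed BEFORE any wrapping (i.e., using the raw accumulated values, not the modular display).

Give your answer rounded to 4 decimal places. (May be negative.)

After op 1 sync(1): ref=0.0000 raw=[0.0000 0.0000]
After op 2 tick(3): ref=3.0000 raw=[3.7500 4.5000]
After op 3 sync(0): ref=3.0000 raw=[3.0000 4.5000]
After op 4 tick(4): ref=7.0000 raw=[8.0000 10.5000]
Drift of clock 0 after op 4: 8.0000 - 7.0000 = 1.0000

Answer: 1.0000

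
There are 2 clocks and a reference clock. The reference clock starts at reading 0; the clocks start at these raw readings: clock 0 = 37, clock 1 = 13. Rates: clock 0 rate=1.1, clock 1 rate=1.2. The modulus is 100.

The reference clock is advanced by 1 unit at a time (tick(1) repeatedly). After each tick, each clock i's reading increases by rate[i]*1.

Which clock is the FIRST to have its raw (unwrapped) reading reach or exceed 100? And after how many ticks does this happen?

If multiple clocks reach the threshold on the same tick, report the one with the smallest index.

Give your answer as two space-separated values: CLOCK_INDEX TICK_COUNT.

clock 0: start=37, rate=1.1, needs 100-37 = 63; ticks = ceil(63/1.1) = ceil(57.2727) = 58; reading at tick 58 = 37 + 1.1*58 = 100.8000
clock 1: start=13, rate=1.2, needs 100-13 = 87; ticks = ceil(87/1.2) = ceil(72.5000) = 73; reading at tick 73 = 13 + 1.2*73 = 100.6000
Minimum tick count = 58; winners = [0]; smallest index = 0

Answer: 0 58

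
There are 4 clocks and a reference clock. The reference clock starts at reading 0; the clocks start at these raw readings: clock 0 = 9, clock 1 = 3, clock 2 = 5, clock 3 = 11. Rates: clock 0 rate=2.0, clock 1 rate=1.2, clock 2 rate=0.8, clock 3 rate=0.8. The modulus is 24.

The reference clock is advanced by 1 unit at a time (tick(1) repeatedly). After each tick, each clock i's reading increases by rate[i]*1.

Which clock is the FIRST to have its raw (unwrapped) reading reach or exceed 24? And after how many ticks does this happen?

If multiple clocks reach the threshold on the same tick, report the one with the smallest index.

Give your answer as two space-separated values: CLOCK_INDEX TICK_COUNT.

Answer: 0 8

Derivation:
clock 0: start=9, rate=2.0, needs 24-9 = 15; ticks = ceil(15/2.0) = ceil(7.5000) = 8; reading at tick 8 = 9 + 2.0*8 = 25.0000
clock 1: start=3, rate=1.2, needs 24-3 = 21; ticks = ceil(21/1.2) = ceil(17.5000) = 18; reading at tick 18 = 3 + 1.2*18 = 24.6000
clock 2: start=5, rate=0.8, needs 24-5 = 19; ticks = ceil(19/0.8) = ceil(23.7500) = 24; reading at tick 24 = 5 + 0.8*24 = 24.2000
clock 3: start=11, rate=0.8, needs 24-11 = 13; ticks = ceil(13/0.8) = ceil(16.2500) = 17; reading at tick 17 = 11 + 0.8*17 = 24.6000
Minimum tick count = 8; winners = [0]; smallest index = 0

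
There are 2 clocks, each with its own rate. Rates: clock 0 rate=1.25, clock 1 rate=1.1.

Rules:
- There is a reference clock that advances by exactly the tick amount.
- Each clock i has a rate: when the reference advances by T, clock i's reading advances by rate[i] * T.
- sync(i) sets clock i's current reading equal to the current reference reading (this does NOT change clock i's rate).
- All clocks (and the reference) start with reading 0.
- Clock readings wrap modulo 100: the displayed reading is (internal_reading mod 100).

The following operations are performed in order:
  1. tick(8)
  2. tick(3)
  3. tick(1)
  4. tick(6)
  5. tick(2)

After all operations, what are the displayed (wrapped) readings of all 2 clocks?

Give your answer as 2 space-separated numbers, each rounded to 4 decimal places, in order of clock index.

After op 1 tick(8): ref=8.0000 raw=[10.0000 8.8000]
After op 2 tick(3): ref=11.0000 raw=[13.7500 12.1000]
After op 3 tick(1): ref=12.0000 raw=[15.0000 13.2000]
After op 4 tick(6): ref=18.0000 raw=[22.5000 19.8000]
After op 5 tick(2): ref=20.0000 raw=[25.0000 22.0000]
Wrap final raw readings (mod 100): 25.0000 mod 100 = 25.0000; 22.0000 mod 100 = 22.0000

Answer: 25.0000 22.0000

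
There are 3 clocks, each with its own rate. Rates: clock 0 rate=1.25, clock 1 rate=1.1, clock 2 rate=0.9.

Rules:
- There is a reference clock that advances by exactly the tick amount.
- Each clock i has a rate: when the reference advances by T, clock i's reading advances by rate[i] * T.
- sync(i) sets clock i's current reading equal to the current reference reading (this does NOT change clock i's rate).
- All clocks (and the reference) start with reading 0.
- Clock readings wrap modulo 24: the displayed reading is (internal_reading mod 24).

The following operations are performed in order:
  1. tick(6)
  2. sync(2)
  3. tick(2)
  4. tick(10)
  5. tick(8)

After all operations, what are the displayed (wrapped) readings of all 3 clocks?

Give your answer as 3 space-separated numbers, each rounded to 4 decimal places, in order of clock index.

After op 1 tick(6): ref=6.0000 raw=[7.5000 6.6000 5.4000]
After op 2 sync(2): ref=6.0000 raw=[7.5000 6.6000 6.0000]
After op 3 tick(2): ref=8.0000 raw=[10.0000 8.8000 7.8000]
After op 4 tick(10): ref=18.0000 raw=[22.5000 19.8000 16.8000]
After op 5 tick(8): ref=26.0000 raw=[32.5000 28.6000 24.0000]
Wrap final raw readings (mod 24): 32.5000 mod 24 = 8.5000; 28.6000 mod 24 = 4.6000; 24.0000 mod 24 = 0.0000

Answer: 8.5000 4.6000 0.0000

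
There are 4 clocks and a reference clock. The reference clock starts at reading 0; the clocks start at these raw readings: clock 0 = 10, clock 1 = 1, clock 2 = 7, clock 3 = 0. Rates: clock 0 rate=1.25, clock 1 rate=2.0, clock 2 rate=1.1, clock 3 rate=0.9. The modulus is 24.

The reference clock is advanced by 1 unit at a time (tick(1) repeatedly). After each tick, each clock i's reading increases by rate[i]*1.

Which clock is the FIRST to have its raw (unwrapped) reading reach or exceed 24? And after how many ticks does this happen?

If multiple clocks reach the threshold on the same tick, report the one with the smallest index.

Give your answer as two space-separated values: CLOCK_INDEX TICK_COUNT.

clock 0: start=10, rate=1.25, needs 24-10 = 14; ticks = ceil(14/1.25) = ceil(11.2000) = 12; reading at tick 12 = 10 + 1.25*12 = 25.0000
clock 1: start=1, rate=2.0, needs 24-1 = 23; ticks = ceil(23/2.0) = ceil(11.5000) = 12; reading at tick 12 = 1 + 2.0*12 = 25.0000
clock 2: start=7, rate=1.1, needs 24-7 = 17; ticks = ceil(17/1.1) = ceil(15.4545) = 16; reading at tick 16 = 7 + 1.1*16 = 24.6000
clock 3: start=0, rate=0.9, needs 24-0 = 24; ticks = ceil(24/0.9) = ceil(26.6667) = 27; reading at tick 27 = 0 + 0.9*27 = 24.3000
Minimum tick count = 12; winners = [0, 1]; smallest index = 0

Answer: 0 12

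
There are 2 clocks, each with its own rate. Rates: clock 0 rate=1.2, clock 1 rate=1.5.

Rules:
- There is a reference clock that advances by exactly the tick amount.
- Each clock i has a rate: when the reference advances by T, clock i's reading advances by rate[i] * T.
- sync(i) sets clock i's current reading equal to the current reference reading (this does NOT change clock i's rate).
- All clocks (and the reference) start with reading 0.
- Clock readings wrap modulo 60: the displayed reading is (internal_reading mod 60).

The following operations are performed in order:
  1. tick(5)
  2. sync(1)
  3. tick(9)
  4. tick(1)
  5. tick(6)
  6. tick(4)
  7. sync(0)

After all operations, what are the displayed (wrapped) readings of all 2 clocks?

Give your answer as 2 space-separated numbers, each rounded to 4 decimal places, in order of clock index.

Answer: 25.0000 35.0000

Derivation:
After op 1 tick(5): ref=5.0000 raw=[6.0000 7.5000]
After op 2 sync(1): ref=5.0000 raw=[6.0000 5.0000]
After op 3 tick(9): ref=14.0000 raw=[16.8000 18.5000]
After op 4 tick(1): ref=15.0000 raw=[18.0000 20.0000]
After op 5 tick(6): ref=21.0000 raw=[25.2000 29.0000]
After op 6 tick(4): ref=25.0000 raw=[30.0000 35.0000]
After op 7 sync(0): ref=25.0000 raw=[25.0000 35.0000]
Wrap final raw readings (mod 60): 25.0000 mod 60 = 25.0000; 35.0000 mod 60 = 35.0000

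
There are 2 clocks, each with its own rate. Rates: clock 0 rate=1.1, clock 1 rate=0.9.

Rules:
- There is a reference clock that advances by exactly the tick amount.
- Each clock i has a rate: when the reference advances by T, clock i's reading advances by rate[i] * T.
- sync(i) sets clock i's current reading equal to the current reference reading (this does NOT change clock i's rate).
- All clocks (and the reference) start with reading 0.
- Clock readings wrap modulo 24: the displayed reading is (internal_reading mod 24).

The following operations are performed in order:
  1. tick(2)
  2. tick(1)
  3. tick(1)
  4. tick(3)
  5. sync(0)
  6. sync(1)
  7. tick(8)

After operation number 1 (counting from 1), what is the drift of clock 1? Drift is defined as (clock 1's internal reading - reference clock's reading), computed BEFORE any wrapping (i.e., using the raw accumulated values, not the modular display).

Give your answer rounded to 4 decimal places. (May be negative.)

After op 1 tick(2): ref=2.0000 raw=[2.2000 1.8000]
Drift of clock 1 after op 1: 1.8000 - 2.0000 = -0.2000

Answer: -0.2000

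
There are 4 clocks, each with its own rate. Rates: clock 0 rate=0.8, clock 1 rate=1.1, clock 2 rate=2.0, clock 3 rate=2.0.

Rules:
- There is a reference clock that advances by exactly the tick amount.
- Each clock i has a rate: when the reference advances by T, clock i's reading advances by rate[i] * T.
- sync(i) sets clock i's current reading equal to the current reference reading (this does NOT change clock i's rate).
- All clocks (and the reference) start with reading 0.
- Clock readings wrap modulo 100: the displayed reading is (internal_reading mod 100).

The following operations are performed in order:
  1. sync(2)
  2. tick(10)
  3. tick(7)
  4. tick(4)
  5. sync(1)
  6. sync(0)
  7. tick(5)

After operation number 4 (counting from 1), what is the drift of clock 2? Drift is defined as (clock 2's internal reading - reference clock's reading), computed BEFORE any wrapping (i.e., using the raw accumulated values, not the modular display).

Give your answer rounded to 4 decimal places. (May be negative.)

After op 1 sync(2): ref=0.0000 raw=[0.0000 0.0000 0.0000 0.0000]
After op 2 tick(10): ref=10.0000 raw=[8.0000 11.0000 20.0000 20.0000]
After op 3 tick(7): ref=17.0000 raw=[13.6000 18.7000 34.0000 34.0000]
After op 4 tick(4): ref=21.0000 raw=[16.8000 23.1000 42.0000 42.0000]
Drift of clock 2 after op 4: 42.0000 - 21.0000 = 21.0000

Answer: 21.0000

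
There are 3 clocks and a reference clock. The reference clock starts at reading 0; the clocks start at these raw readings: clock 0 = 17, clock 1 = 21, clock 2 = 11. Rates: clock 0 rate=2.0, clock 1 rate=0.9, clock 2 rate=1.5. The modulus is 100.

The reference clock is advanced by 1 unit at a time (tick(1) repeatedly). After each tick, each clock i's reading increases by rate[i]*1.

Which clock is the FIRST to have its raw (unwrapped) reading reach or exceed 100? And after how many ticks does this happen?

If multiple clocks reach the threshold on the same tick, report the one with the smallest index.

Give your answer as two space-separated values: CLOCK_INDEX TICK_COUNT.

clock 0: start=17, rate=2.0, needs 100-17 = 83; ticks = ceil(83/2.0) = ceil(41.5000) = 42; reading at tick 42 = 17 + 2.0*42 = 101.0000
clock 1: start=21, rate=0.9, needs 100-21 = 79; ticks = ceil(79/0.9) = ceil(87.7778) = 88; reading at tick 88 = 21 + 0.9*88 = 100.2000
clock 2: start=11, rate=1.5, needs 100-11 = 89; ticks = ceil(89/1.5) = ceil(59.3333) = 60; reading at tick 60 = 11 + 1.5*60 = 101.0000
Minimum tick count = 42; winners = [0]; smallest index = 0

Answer: 0 42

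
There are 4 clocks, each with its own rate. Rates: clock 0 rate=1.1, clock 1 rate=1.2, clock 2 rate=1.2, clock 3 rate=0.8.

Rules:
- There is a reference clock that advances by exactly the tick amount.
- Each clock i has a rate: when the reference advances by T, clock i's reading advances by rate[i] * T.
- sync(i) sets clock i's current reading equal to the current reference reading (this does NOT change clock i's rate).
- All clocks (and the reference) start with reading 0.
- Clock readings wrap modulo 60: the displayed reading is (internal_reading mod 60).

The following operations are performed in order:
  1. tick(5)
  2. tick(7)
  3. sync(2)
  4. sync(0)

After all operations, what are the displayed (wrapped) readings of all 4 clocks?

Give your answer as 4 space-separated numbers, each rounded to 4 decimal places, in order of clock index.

After op 1 tick(5): ref=5.0000 raw=[5.5000 6.0000 6.0000 4.0000]
After op 2 tick(7): ref=12.0000 raw=[13.2000 14.4000 14.4000 9.6000]
After op 3 sync(2): ref=12.0000 raw=[13.2000 14.4000 12.0000 9.6000]
After op 4 sync(0): ref=12.0000 raw=[12.0000 14.4000 12.0000 9.6000]
Wrap final raw readings (mod 60): 12.0000 mod 60 = 12.0000; 14.4000 mod 60 = 14.4000; 12.0000 mod 60 = 12.0000; 9.6000 mod 60 = 9.6000

Answer: 12.0000 14.4000 12.0000 9.6000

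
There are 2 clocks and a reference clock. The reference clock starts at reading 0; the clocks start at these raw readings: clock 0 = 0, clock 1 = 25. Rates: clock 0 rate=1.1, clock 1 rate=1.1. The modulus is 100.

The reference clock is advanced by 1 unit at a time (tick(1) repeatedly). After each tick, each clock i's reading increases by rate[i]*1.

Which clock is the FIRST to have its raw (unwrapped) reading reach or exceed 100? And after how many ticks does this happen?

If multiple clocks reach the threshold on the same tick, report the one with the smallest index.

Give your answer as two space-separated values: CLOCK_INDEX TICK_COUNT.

Answer: 1 69

Derivation:
clock 0: start=0, rate=1.1, needs 100-0 = 100; ticks = ceil(100/1.1) = ceil(90.9091) = 91; reading at tick 91 = 0 + 1.1*91 = 100.1000
clock 1: start=25, rate=1.1, needs 100-25 = 75; ticks = ceil(75/1.1) = ceil(68.1818) = 69; reading at tick 69 = 25 + 1.1*69 = 100.9000
Minimum tick count = 69; winners = [1]; smallest index = 1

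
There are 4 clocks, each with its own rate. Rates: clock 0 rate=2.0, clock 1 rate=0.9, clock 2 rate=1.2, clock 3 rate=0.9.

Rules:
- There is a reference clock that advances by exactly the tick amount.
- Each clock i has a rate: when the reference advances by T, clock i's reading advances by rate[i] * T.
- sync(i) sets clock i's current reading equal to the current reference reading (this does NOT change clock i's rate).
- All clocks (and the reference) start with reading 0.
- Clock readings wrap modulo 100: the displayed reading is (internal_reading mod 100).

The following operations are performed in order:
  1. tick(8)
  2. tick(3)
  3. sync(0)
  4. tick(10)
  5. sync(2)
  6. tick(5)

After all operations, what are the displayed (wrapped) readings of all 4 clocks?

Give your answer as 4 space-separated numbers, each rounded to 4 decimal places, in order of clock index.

After op 1 tick(8): ref=8.0000 raw=[16.0000 7.2000 9.6000 7.2000]
After op 2 tick(3): ref=11.0000 raw=[22.0000 9.9000 13.2000 9.9000]
After op 3 sync(0): ref=11.0000 raw=[11.0000 9.9000 13.2000 9.9000]
After op 4 tick(10): ref=21.0000 raw=[31.0000 18.9000 25.2000 18.9000]
After op 5 sync(2): ref=21.0000 raw=[31.0000 18.9000 21.0000 18.9000]
After op 6 tick(5): ref=26.0000 raw=[41.0000 23.4000 27.0000 23.4000]
Wrap final raw readings (mod 100): 41.0000 mod 100 = 41.0000; 23.4000 mod 100 = 23.4000; 27.0000 mod 100 = 27.0000; 23.4000 mod 100 = 23.4000

Answer: 41.0000 23.4000 27.0000 23.4000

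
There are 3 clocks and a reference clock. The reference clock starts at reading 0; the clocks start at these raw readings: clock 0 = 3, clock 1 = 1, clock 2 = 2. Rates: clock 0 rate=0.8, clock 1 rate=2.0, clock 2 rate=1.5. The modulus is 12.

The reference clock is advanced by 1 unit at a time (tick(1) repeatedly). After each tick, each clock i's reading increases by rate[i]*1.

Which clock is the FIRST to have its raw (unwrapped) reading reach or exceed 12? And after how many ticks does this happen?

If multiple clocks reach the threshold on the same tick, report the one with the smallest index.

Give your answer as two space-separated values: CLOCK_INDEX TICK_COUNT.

Answer: 1 6

Derivation:
clock 0: start=3, rate=0.8, needs 12-3 = 9; ticks = ceil(9/0.8) = ceil(11.2500) = 12; reading at tick 12 = 3 + 0.8*12 = 12.6000
clock 1: start=1, rate=2.0, needs 12-1 = 11; ticks = ceil(11/2.0) = ceil(5.5000) = 6; reading at tick 6 = 1 + 2.0*6 = 13.0000
clock 2: start=2, rate=1.5, needs 12-2 = 10; ticks = ceil(10/1.5) = ceil(6.6667) = 7; reading at tick 7 = 2 + 1.5*7 = 12.5000
Minimum tick count = 6; winners = [1]; smallest index = 1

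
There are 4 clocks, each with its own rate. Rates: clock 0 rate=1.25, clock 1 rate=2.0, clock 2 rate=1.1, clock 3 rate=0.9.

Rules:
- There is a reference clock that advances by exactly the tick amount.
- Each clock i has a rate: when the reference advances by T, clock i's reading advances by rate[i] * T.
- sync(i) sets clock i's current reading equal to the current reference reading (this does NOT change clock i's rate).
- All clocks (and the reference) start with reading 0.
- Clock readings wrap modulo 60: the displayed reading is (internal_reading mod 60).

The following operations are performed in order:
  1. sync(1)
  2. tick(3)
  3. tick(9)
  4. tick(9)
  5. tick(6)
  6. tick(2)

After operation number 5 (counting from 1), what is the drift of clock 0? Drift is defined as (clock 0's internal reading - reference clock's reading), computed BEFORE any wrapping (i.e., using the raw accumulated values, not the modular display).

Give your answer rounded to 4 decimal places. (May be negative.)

Answer: 6.7500

Derivation:
After op 1 sync(1): ref=0.0000 raw=[0.0000 0.0000 0.0000 0.0000]
After op 2 tick(3): ref=3.0000 raw=[3.7500 6.0000 3.3000 2.7000]
After op 3 tick(9): ref=12.0000 raw=[15.0000 24.0000 13.2000 10.8000]
After op 4 tick(9): ref=21.0000 raw=[26.2500 42.0000 23.1000 18.9000]
After op 5 tick(6): ref=27.0000 raw=[33.7500 54.0000 29.7000 24.3000]
Drift of clock 0 after op 5: 33.7500 - 27.0000 = 6.7500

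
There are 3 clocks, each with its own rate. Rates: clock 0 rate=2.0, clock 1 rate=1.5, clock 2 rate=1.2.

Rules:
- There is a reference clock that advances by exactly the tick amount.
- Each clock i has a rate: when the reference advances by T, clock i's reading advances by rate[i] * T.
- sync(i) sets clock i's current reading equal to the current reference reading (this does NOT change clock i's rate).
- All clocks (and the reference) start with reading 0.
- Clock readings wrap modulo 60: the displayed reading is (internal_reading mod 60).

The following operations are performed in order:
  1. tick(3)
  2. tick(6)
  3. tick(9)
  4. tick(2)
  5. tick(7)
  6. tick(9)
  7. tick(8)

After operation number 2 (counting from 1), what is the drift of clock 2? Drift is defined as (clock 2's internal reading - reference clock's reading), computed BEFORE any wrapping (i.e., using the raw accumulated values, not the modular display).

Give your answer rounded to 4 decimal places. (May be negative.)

Answer: 1.8000

Derivation:
After op 1 tick(3): ref=3.0000 raw=[6.0000 4.5000 3.6000]
After op 2 tick(6): ref=9.0000 raw=[18.0000 13.5000 10.8000]
Drift of clock 2 after op 2: 10.8000 - 9.0000 = 1.8000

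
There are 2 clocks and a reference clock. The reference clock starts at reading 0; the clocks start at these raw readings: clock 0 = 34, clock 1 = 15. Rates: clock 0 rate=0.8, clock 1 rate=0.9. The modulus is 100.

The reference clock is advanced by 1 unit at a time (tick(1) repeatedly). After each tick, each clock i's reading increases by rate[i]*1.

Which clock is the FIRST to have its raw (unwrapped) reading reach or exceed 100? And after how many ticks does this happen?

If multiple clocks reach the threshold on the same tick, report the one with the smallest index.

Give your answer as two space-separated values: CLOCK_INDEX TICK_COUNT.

clock 0: start=34, rate=0.8, needs 100-34 = 66; ticks = ceil(66/0.8) = ceil(82.5000) = 83; reading at tick 83 = 34 + 0.8*83 = 100.4000
clock 1: start=15, rate=0.9, needs 100-15 = 85; ticks = ceil(85/0.9) = ceil(94.4444) = 95; reading at tick 95 = 15 + 0.9*95 = 100.5000
Minimum tick count = 83; winners = [0]; smallest index = 0

Answer: 0 83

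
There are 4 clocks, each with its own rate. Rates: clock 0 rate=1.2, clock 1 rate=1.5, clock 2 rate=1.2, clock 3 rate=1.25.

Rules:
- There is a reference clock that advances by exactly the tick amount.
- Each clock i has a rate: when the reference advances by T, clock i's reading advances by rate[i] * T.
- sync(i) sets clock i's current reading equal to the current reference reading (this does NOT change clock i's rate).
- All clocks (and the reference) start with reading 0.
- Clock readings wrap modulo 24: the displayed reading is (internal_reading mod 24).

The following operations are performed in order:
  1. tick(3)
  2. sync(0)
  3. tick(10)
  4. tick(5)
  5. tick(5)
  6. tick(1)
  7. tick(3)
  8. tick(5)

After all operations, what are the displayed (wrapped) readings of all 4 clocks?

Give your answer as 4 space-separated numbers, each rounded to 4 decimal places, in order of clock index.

Answer: 13.8000 0.0000 14.4000 16.0000

Derivation:
After op 1 tick(3): ref=3.0000 raw=[3.6000 4.5000 3.6000 3.7500]
After op 2 sync(0): ref=3.0000 raw=[3.0000 4.5000 3.6000 3.7500]
After op 3 tick(10): ref=13.0000 raw=[15.0000 19.5000 15.6000 16.2500]
After op 4 tick(5): ref=18.0000 raw=[21.0000 27.0000 21.6000 22.5000]
After op 5 tick(5): ref=23.0000 raw=[27.0000 34.5000 27.6000 28.7500]
After op 6 tick(1): ref=24.0000 raw=[28.2000 36.0000 28.8000 30.0000]
After op 7 tick(3): ref=27.0000 raw=[31.8000 40.5000 32.4000 33.7500]
After op 8 tick(5): ref=32.0000 raw=[37.8000 48.0000 38.4000 40.0000]
Wrap final raw readings (mod 24): 37.8000 mod 24 = 13.8000; 48.0000 mod 24 = 0.0000; 38.4000 mod 24 = 14.4000; 40.0000 mod 24 = 16.0000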